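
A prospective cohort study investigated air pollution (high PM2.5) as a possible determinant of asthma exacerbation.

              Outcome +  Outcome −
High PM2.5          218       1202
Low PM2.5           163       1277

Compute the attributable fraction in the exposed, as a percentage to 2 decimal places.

26.27

Cells: a = 218, b = 1202, c = 163, d = 1277.
Risk in exposed = 218/1420 = 0.15352; risk in unexposed = 163/1440 = 0.11319.
RR = 0.15352/0.11319 = 1.35626
AR% = (RR − 1)/RR × 100 = (1.35626 − 1)/1.35626 × 100 = 26.2678%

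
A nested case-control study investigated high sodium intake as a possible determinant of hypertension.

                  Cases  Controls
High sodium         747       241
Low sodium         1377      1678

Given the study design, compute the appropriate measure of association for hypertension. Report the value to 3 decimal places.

3.777

Cells: a = 747, b = 241, c = 1377, d = 1678.
This is a nested case-control study: participants were sampled on outcome status, so risks in the source population cannot be estimated directly — relative risk is not valid here. The odds ratio is the appropriate measure.
OR = (a·d)/(b·c) = (747 × 1678) / (241 × 1377) = 1253466 / 331857 = 3.77713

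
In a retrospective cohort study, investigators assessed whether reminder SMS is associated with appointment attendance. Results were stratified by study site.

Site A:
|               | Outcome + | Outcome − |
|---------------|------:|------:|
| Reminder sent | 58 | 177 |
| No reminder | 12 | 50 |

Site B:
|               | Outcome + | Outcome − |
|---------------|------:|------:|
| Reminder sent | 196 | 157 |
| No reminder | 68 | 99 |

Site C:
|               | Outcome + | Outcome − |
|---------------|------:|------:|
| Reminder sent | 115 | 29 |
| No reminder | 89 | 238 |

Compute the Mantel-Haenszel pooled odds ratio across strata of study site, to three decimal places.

3.172

OR_MH = Σ(aᵢdᵢ/nᵢ) / Σ(bᵢcᵢ/nᵢ), where nᵢ is the stratum total.
Stratum 1 (Site A): n = 297; a·d/n = 58·50/297 = 9.7643; b·c/n = 177·12/297 = 7.1515
Stratum 2 (Site B): n = 520; a·d/n = 196·99/520 = 37.3154; b·c/n = 157·68/520 = 20.5308
Stratum 3 (Site C): n = 471; a·d/n = 115·238/471 = 58.1104; b·c/n = 29·89/471 = 5.4798
OR_MH = (9.7643 + 37.3154 + 58.1104) / (7.1515 + 20.5308 + 5.4798) = 105.1901 / 33.1621 = 3.17200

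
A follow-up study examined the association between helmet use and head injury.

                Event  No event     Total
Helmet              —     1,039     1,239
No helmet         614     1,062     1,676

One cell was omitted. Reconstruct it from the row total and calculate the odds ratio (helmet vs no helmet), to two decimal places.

0.33

The missing cell is in the exposed row: 1239 − 1039 = 200.
So a = 200, b = 1039, c = 614, d = 1062.
OR = (a·d)/(b·c) = (200 × 1062) / (1039 × 614) = 212400 / 637946 = 0.33294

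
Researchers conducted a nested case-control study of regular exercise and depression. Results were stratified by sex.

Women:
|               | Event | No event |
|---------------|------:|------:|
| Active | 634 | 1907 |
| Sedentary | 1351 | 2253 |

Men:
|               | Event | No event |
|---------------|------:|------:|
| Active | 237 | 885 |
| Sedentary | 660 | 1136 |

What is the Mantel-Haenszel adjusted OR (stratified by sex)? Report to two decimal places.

OR_MH = Σ(aᵢdᵢ/nᵢ) / Σ(bᵢcᵢ/nᵢ), where nᵢ is the stratum total.
Stratum 1 (Women): n = 6145; a·d/n = 634·2253/6145 = 232.4495; b·c/n = 1907·1351/6145 = 419.2607
Stratum 2 (Men): n = 2918; a·d/n = 237·1136/2918 = 92.2659; b·c/n = 885·660/2918 = 200.1714
OR_MH = (232.4495 + 92.2659) / (419.2607 + 200.1714) = 324.7154 / 619.4320 = 0.52421

0.52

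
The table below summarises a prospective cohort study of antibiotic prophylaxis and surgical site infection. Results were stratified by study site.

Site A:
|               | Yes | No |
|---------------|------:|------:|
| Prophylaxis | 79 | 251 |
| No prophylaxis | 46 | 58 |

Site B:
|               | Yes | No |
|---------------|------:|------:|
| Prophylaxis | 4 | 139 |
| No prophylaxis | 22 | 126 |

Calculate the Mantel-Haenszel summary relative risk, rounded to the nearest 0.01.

RR_MH = Σ(aᵢ·n₀ᵢ/nᵢ) / Σ(cᵢ·n₁ᵢ/nᵢ), with n₁ᵢ = aᵢ+bᵢ (exposed), n₀ᵢ = cᵢ+dᵢ (unexposed), nᵢ = n₁ᵢ+n₀ᵢ.
Stratum 1 (Site A): n₁ = 330, n₀ = 104, n = 434; a·n₀/n = 79·104/434 = 18.9309; c·n₁/n = 46·330/434 = 34.9770
Stratum 2 (Site B): n₁ = 143, n₀ = 148, n = 291; a·n₀/n = 4·148/291 = 2.0344; c·n₁/n = 22·143/291 = 10.8110
RR_MH = (18.9309 + 2.0344) / (34.9770 + 10.8110) = 20.9652 / 45.7880 = 0.45788

0.46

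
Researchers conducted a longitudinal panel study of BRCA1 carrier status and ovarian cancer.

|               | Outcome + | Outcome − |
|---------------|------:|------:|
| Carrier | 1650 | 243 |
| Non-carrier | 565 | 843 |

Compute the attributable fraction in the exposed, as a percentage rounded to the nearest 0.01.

53.96

Cells: a = 1650, b = 243, c = 565, d = 843.
Risk in exposed = 1650/1893 = 0.87163; risk in unexposed = 565/1408 = 0.40128.
RR = 0.87163/0.40128 = 2.17214
AR% = (RR − 1)/RR × 100 = (2.17214 − 1)/2.17214 × 100 = 53.9624%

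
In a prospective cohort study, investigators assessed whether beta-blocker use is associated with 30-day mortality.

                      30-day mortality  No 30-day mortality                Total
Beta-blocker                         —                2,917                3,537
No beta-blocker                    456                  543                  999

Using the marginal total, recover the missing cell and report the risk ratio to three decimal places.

The missing cell is in the exposed row: 3537 − 2917 = 620.
So a = 620, b = 2917, c = 456, d = 543.
RR = [a/(a+b)] / [c/(c+d)] = (620/3537) / (456/999) = 0.17529/0.45646 = 0.38402

0.384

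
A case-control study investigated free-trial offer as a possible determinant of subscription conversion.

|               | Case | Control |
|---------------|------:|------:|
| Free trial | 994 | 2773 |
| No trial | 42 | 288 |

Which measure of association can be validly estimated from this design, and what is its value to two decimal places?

2.46

Cells: a = 994, b = 2773, c = 42, d = 288.
This is a case-control study: participants were sampled on outcome status, so risks in the source population cannot be estimated directly — relative risk is not valid here. The odds ratio is the appropriate measure.
OR = (a·d)/(b·c) = (994 × 288) / (2773 × 42) = 286272 / 116466 = 2.45799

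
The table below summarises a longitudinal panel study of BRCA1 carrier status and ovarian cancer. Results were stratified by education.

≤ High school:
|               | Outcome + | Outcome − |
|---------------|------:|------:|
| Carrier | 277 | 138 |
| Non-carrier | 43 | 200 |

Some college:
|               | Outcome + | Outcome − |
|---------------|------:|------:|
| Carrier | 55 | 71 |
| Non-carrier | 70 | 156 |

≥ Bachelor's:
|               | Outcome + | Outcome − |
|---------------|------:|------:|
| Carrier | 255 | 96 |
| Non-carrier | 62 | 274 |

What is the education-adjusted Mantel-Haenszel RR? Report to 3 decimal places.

3.128

RR_MH = Σ(aᵢ·n₀ᵢ/nᵢ) / Σ(cᵢ·n₁ᵢ/nᵢ), with n₁ᵢ = aᵢ+bᵢ (exposed), n₀ᵢ = cᵢ+dᵢ (unexposed), nᵢ = n₁ᵢ+n₀ᵢ.
Stratum 1 (≤ High school): n₁ = 415, n₀ = 243, n = 658; a·n₀/n = 277·243/658 = 102.2964; c·n₁/n = 43·415/658 = 27.1201
Stratum 2 (Some college): n₁ = 126, n₀ = 226, n = 352; a·n₀/n = 55·226/352 = 35.3125; c·n₁/n = 70·126/352 = 25.0568
Stratum 3 (≥ Bachelor's): n₁ = 351, n₀ = 336, n = 687; a·n₀/n = 255·336/687 = 124.7162; c·n₁/n = 62·351/687 = 31.6769
RR_MH = (102.2964 + 35.3125 + 124.7162) / (27.1201 + 25.0568 + 31.6769) = 262.3250 / 83.8537 = 3.12836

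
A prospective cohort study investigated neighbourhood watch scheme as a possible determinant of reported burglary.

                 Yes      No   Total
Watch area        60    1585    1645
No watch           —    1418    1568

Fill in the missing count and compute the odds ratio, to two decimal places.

The missing cell is in the unexposed row: 1568 − 1418 = 150.
So a = 60, b = 1585, c = 150, d = 1418.
OR = (a·d)/(b·c) = (60 × 1418) / (1585 × 150) = 85080 / 237750 = 0.35785

0.36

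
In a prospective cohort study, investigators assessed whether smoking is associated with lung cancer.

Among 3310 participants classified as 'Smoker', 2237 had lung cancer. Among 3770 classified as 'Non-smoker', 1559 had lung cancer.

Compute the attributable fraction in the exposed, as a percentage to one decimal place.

From the description: a = 2237, b = 1073, c = 1559, d = 2211.
Risk in exposed = 2237/3310 = 0.67583; risk in unexposed = 1559/3770 = 0.41353.
RR = 0.67583/0.41353 = 1.63431
AR% = (RR − 1)/RR × 100 = (1.63431 − 1)/1.63431 × 100 = 38.8119%

38.8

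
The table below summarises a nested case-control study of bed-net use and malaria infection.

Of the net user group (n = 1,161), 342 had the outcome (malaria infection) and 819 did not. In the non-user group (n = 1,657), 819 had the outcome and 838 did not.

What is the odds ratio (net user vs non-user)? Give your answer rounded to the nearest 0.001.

0.427

From the description: a = 342, b = 819, c = 819, d = 838.
OR = (a·d)/(b·c) = (342 × 838) / (819 × 819) = 286596 / 670761 = 0.42727
Exposure is associated with lower odds of malaria infection (OR = 0.43 < 1).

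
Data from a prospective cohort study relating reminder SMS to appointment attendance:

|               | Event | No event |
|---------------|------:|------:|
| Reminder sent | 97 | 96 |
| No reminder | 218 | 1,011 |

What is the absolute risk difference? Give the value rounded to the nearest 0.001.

0.325

Cells: a = 97, b = 96, c = 218, d = 1011.
Risk in exposed = 97/193 = 0.502591; risk in unexposed = 218/1229 = 0.177380.
Risk difference = 0.502591 − 0.177380 = 0.325211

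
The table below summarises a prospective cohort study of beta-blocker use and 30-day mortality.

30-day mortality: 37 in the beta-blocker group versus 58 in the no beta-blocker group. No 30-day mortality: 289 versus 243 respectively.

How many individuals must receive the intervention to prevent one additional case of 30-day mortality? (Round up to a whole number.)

Risk in treated group = 37/326 = 0.11350; risk in control = 58/301 = 0.19269.
Absolute risk reduction = 0.19269 − 0.11350 = 0.07919
NNT = 1 / ARR = 1 / 0.07919 = 12.627 → round up → 13

13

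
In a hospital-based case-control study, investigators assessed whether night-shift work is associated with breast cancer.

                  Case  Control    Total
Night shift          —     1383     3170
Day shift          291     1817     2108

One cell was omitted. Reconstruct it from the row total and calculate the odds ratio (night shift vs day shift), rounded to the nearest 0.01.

8.07

The missing cell is in the exposed row: 3170 − 1383 = 1787.
So a = 1787, b = 1383, c = 291, d = 1817.
OR = (a·d)/(b·c) = (1787 × 1817) / (1383 × 291) = 3246979 / 402453 = 8.06797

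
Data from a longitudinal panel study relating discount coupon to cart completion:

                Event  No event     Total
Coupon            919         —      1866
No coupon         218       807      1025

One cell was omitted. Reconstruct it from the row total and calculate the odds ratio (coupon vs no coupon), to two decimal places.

The missing cell is in the exposed row: 1866 − 919 = 947.
So a = 919, b = 947, c = 218, d = 807.
OR = (a·d)/(b·c) = (919 × 807) / (947 × 218) = 741633 / 206446 = 3.59238

3.59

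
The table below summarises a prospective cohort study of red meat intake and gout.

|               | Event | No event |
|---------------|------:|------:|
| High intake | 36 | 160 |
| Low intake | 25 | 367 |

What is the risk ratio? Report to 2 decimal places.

Cells: a = 36, b = 160, c = 25, d = 367.
Risk in exposed = 36/196 = 0.18367; risk in unexposed = 25/392 = 0.06378.
RR = 0.18367 / 0.06378 = 2.88000
The risk among the exposed is 2.88 times that among the unexposed.

2.88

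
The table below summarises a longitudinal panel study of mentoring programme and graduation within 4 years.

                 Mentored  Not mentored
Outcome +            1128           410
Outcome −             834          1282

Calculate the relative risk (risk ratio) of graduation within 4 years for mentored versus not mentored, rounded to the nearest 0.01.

Reading the table with exposure as columns: a = 1128 (Mentored, case), b = 834 (Mentored, non-case), c = 410 (Not mentored, case), d = 1282.
Risk in exposed = 1128/1962 = 0.57492; risk in unexposed = 410/1692 = 0.24232.
RR = 0.57492 / 0.24232 = 2.37261
The risk among the exposed is 2.37 times that among the unexposed.

2.37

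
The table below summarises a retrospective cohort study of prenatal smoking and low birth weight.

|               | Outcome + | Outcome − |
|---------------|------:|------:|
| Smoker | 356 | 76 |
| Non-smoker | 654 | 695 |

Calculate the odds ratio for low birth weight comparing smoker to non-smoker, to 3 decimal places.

Cells: a = 356, b = 76, c = 654, d = 695.
OR = (a·d)/(b·c) = (356 × 695) / (76 × 654) = 247420 / 49704 = 4.97787
The odds of low birth weight are about 4.98 times as high in the smoker group.

4.978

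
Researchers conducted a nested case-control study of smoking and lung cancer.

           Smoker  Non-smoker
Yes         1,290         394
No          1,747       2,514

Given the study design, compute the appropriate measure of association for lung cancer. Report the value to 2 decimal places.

Reading the table with exposure as columns: a = 1290 (Smoker, case), b = 1747 (Smoker, non-case), c = 394 (Non-smoker, case), d = 2514.
This is a nested case-control study: participants were sampled on outcome status, so risks in the source population cannot be estimated directly — relative risk is not valid here. The odds ratio is the appropriate measure.
OR = (a·d)/(b·c) = (1290 × 2514) / (1747 × 394) = 3243060 / 688318 = 4.71157

4.71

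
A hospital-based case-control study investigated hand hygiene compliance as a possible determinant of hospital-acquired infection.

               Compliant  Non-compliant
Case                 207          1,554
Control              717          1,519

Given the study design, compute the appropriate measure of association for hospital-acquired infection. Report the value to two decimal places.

0.28

Reading the table with exposure as columns: a = 207 (Compliant, case), b = 717 (Compliant, non-case), c = 1554 (Non-compliant, case), d = 1519.
This is a hospital-based case-control study: participants were sampled on outcome status, so risks in the source population cannot be estimated directly — relative risk is not valid here. The odds ratio is the appropriate measure.
OR = (a·d)/(b·c) = (207 × 1519) / (717 × 1554) = 314433 / 1114218 = 0.28220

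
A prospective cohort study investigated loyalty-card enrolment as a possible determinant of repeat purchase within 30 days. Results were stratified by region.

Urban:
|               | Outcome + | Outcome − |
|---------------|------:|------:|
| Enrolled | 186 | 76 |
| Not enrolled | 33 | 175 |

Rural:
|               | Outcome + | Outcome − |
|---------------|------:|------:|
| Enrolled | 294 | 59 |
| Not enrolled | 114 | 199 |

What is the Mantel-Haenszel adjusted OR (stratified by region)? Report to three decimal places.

10.178

OR_MH = Σ(aᵢdᵢ/nᵢ) / Σ(bᵢcᵢ/nᵢ), where nᵢ is the stratum total.
Stratum 1 (Urban): n = 470; a·d/n = 186·175/470 = 69.2553; b·c/n = 76·33/470 = 5.3362
Stratum 2 (Rural): n = 666; a·d/n = 294·199/666 = 87.8468; b·c/n = 59·114/666 = 10.0991
OR_MH = (69.2553 + 87.8468) / (5.3362 + 10.0991) = 157.1022 / 15.4353 = 10.17813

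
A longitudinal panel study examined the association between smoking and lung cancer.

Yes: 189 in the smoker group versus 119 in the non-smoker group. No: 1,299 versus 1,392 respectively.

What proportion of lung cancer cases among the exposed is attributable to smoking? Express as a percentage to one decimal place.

38.0

From the description: a = 189, b = 1299, c = 119, d = 1392.
Risk in exposed = 189/1488 = 0.12702; risk in unexposed = 119/1511 = 0.07876.
RR = 0.12702/0.07876 = 1.61278
AR% = (RR − 1)/RR × 100 = (1.61278 − 1)/1.61278 × 100 = 37.9954%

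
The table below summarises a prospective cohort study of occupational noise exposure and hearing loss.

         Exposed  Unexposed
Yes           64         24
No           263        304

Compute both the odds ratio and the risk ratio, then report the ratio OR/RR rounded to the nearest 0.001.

Reading the table with exposure as columns: a = 64 (Exposed, case), b = 263 (Exposed, non-case), c = 24 (Unexposed, case), d = 304.
OR = (64·304)/(263·24) = 19456/6312 = 3.08238
Risk in exposed = 64/327 = 0.19572; risk in unexposed = 24/328 = 0.07317; RR = 2.67482
OR/RR = 3.08238 / 2.67482 = 1.15237
The outcome is not rare, so the OR lies further from 1 than the RR.

1.152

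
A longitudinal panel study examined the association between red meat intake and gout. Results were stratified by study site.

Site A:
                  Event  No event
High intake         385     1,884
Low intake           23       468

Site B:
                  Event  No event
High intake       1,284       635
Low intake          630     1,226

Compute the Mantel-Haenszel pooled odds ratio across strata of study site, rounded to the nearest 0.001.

OR_MH = Σ(aᵢdᵢ/nᵢ) / Σ(bᵢcᵢ/nᵢ), where nᵢ is the stratum total.
Stratum 1 (Site A): n = 2760; a·d/n = 385·468/2760 = 65.2826; b·c/n = 1884·23/2760 = 15.7000
Stratum 2 (Site B): n = 3775; a·d/n = 1284·1226/3775 = 417.0024; b·c/n = 635·630/3775 = 105.9735
OR_MH = (65.2826 + 417.0024) / (15.7000 + 105.9735) = 482.2850 / 121.6735 = 3.96376

3.964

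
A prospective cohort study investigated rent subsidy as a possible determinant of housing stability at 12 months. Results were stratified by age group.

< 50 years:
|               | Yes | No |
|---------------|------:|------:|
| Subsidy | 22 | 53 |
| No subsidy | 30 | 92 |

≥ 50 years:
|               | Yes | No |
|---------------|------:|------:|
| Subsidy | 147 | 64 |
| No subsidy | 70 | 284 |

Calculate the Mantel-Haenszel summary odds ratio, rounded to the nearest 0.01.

OR_MH = Σ(aᵢdᵢ/nᵢ) / Σ(bᵢcᵢ/nᵢ), where nᵢ is the stratum total.
Stratum 1 (< 50 years): n = 197; a·d/n = 22·92/197 = 10.2741; b·c/n = 53·30/197 = 8.0711
Stratum 2 (≥ 50 years): n = 565; a·d/n = 147·284/565 = 73.8903; b·c/n = 64·70/565 = 7.9292
OR_MH = (10.2741 + 73.8903) / (8.0711 + 7.9292) = 84.1644 / 16.0003 = 5.26018

5.26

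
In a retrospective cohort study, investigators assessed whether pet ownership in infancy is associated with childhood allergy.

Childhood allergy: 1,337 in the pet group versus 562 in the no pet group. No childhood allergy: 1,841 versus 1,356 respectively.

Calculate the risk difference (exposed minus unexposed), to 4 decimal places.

From the description: a = 1337, b = 1841, c = 562, d = 1356.
Risk in exposed = 1337/3178 = 0.420705; risk in unexposed = 562/1918 = 0.293014.
Risk difference = 0.420705 − 0.293014 = 0.127691

0.1277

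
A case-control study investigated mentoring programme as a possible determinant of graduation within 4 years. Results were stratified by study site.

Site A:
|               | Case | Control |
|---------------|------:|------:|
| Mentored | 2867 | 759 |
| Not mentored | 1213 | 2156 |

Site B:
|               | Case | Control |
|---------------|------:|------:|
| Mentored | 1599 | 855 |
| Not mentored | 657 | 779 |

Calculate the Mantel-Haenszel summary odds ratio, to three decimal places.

OR_MH = Σ(aᵢdᵢ/nᵢ) / Σ(bᵢcᵢ/nᵢ), where nᵢ is the stratum total.
Stratum 1 (Site A): n = 6995; a·d/n = 2867·2156/6995 = 883.6672; b·c/n = 759·1213/6995 = 131.6179
Stratum 2 (Site B): n = 3890; a·d/n = 1599·779/3890 = 320.2111; b·c/n = 855·657/3890 = 144.4049
OR_MH = (883.6672 + 320.2111) / (131.6179 + 144.4049) = 1203.8782 / 276.0228 = 4.36152

4.362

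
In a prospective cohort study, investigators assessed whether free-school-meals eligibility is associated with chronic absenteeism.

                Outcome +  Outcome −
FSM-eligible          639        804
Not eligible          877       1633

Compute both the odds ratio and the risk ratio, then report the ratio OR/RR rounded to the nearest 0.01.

Cells: a = 639, b = 804, c = 877, d = 1633.
OR = (639·1633)/(804·877) = 1043487/705108 = 1.47990
Risk in exposed = 639/1443 = 0.44283; risk in unexposed = 877/2510 = 0.34940; RR = 1.26739
OR/RR = 1.47990 / 1.26739 = 1.16768
The outcome is not rare, so the OR lies further from 1 than the RR.

1.17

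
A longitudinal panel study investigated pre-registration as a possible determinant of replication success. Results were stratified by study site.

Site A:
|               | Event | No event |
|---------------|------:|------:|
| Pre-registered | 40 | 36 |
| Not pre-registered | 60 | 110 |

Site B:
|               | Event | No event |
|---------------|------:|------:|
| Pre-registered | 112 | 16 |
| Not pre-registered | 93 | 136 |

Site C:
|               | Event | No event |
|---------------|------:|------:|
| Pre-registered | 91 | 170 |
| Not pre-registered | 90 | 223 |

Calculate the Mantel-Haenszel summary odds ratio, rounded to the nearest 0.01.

OR_MH = Σ(aᵢdᵢ/nᵢ) / Σ(bᵢcᵢ/nᵢ), where nᵢ is the stratum total.
Stratum 1 (Site A): n = 246; a·d/n = 40·110/246 = 17.8862; b·c/n = 36·60/246 = 8.7805
Stratum 2 (Site B): n = 357; a·d/n = 112·136/357 = 42.6667; b·c/n = 16·93/357 = 4.1681
Stratum 3 (Site C): n = 574; a·d/n = 91·223/574 = 35.3537; b·c/n = 170·90/574 = 26.6551
OR_MH = (17.8862 + 42.6667 + 35.3537) / (8.7805 + 4.1681 + 26.6551) = 95.9065 / 39.6036 = 2.42166

2.42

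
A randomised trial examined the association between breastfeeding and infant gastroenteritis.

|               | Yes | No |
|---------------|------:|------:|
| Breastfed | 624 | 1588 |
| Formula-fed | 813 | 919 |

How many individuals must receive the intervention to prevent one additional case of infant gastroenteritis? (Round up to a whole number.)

Risk in treated group = 624/2212 = 0.28210; risk in control = 813/1732 = 0.46940.
Absolute risk reduction = 0.46940 − 0.28210 = 0.18730
NNT = 1 / ARR = 1 / 0.18730 = 5.339 → round up → 6

6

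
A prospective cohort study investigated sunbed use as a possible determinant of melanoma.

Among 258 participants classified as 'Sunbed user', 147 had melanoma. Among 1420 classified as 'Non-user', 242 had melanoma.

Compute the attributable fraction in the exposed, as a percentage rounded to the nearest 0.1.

70.1

From the description: a = 147, b = 111, c = 242, d = 1178.
Risk in exposed = 147/258 = 0.56977; risk in unexposed = 242/1420 = 0.17042.
RR = 0.56977/0.17042 = 3.34326
AR% = (RR − 1)/RR × 100 = (3.34326 − 1)/3.34326 × 100 = 70.0891%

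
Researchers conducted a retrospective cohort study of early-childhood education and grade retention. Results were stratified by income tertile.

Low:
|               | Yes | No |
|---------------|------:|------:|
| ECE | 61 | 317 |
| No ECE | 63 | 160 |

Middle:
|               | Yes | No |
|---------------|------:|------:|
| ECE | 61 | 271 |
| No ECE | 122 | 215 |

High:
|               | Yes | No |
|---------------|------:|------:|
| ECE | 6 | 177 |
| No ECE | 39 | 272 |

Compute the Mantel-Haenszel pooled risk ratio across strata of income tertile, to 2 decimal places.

0.50

RR_MH = Σ(aᵢ·n₀ᵢ/nᵢ) / Σ(cᵢ·n₁ᵢ/nᵢ), with n₁ᵢ = aᵢ+bᵢ (exposed), n₀ᵢ = cᵢ+dᵢ (unexposed), nᵢ = n₁ᵢ+n₀ᵢ.
Stratum 1 (Low): n₁ = 378, n₀ = 223, n = 601; a·n₀/n = 61·223/601 = 22.6339; c·n₁/n = 63·378/601 = 39.6240
Stratum 2 (Middle): n₁ = 332, n₀ = 337, n = 669; a·n₀/n = 61·337/669 = 30.7280; c·n₁/n = 122·332/669 = 60.5441
Stratum 3 (High): n₁ = 183, n₀ = 311, n = 494; a·n₀/n = 6·311/494 = 3.7773; c·n₁/n = 39·183/494 = 14.4474
RR_MH = (22.6339 + 30.7280 + 3.7773) / (39.6240 + 60.5441 + 14.4474) = 57.1392 / 114.6154 = 0.49853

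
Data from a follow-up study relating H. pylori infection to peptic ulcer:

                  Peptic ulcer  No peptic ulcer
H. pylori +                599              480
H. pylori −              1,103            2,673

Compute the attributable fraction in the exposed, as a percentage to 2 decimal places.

47.38

Cells: a = 599, b = 480, c = 1103, d = 2673.
Risk in exposed = 599/1079 = 0.55514; risk in unexposed = 1103/3776 = 0.29211.
RR = 0.55514/0.29211 = 1.90047
AR% = (RR − 1)/RR × 100 = (1.90047 − 1)/1.90047 × 100 = 47.3815%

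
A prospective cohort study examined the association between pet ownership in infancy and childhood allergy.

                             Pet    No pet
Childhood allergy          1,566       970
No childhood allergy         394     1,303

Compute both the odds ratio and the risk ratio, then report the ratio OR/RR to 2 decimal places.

Reading the table with exposure as columns: a = 1566 (Pet, case), b = 394 (Pet, non-case), c = 970 (No pet, case), d = 1303.
OR = (1566·1303)/(394·970) = 2040498/382180 = 5.33910
Risk in exposed = 1566/1960 = 0.79898; risk in unexposed = 970/2273 = 0.42675; RR = 1.87225
OR/RR = 5.33910 / 1.87225 = 2.85171
The outcome is not rare, so the OR lies further from 1 than the RR.

2.85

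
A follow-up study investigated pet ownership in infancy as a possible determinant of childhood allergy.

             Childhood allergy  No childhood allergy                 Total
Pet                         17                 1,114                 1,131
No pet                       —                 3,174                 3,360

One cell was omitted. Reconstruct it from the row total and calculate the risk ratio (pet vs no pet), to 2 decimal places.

The missing cell is in the unexposed row: 3360 − 3174 = 186.
So a = 17, b = 1114, c = 186, d = 3174.
RR = [a/(a+b)] / [c/(c+d)] = (17/1131) / (186/3360) = 0.01503/0.05536 = 0.27153

0.27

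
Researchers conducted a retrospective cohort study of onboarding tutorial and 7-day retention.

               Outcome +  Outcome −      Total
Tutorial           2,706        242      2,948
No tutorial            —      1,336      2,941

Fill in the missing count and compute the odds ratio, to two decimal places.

9.31

The missing cell is in the unexposed row: 2941 − 1336 = 1605.
So a = 2706, b = 242, c = 1605, d = 1336.
OR = (a·d)/(b·c) = (2706 × 1336) / (242 × 1605) = 3615216 / 388410 = 9.30773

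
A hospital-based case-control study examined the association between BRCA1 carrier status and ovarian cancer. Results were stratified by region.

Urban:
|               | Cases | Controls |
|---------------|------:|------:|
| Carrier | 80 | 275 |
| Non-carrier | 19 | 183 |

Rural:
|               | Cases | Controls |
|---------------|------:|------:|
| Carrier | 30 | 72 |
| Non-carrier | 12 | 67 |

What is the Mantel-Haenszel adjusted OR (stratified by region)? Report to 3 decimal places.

2.642

OR_MH = Σ(aᵢdᵢ/nᵢ) / Σ(bᵢcᵢ/nᵢ), where nᵢ is the stratum total.
Stratum 1 (Urban): n = 557; a·d/n = 80·183/557 = 26.2837; b·c/n = 275·19/557 = 9.3806
Stratum 2 (Rural): n = 181; a·d/n = 30·67/181 = 11.1050; b·c/n = 72·12/181 = 4.7735
OR_MH = (26.2837 + 11.1050) / (9.3806 + 4.7735) = 37.3886 / 14.1541 = 2.64154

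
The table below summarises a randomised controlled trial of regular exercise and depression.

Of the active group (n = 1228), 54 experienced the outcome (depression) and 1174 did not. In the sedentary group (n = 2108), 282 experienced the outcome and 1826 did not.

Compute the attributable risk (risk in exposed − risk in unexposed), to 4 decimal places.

-0.0898

From the description: a = 54, b = 1174, c = 282, d = 1826.
Risk in exposed = 54/1228 = 0.043974; risk in unexposed = 282/2108 = 0.133776.
Risk difference = 0.043974 − 0.133776 = -0.089802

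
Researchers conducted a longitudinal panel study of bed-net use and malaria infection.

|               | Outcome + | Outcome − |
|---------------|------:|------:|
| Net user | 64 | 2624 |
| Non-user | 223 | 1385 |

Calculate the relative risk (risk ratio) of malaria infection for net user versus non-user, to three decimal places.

0.172

Cells: a = 64, b = 2624, c = 223, d = 1385.
Risk in exposed = 64/2688 = 0.02381; risk in unexposed = 223/1608 = 0.13868.
RR = 0.02381 / 0.13868 = 0.17168
The risk is 83% lower among the exposed than among the unexposed.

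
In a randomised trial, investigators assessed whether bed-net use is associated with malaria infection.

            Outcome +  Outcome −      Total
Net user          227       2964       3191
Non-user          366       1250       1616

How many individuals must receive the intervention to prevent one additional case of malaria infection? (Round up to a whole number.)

7

Risk in treated group = 227/3191 = 0.07114; risk in control = 366/1616 = 0.22649.
Absolute risk reduction = 0.22649 − 0.07114 = 0.15535
NNT = 1 / ARR = 1 / 0.15535 = 6.437 → round up → 7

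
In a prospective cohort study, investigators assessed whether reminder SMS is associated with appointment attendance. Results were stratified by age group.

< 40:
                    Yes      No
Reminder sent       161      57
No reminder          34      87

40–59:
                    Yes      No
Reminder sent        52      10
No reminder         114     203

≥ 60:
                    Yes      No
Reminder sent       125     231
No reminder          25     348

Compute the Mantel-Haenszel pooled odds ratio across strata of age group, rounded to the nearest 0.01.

OR_MH = Σ(aᵢdᵢ/nᵢ) / Σ(bᵢcᵢ/nᵢ), where nᵢ is the stratum total.
Stratum 1 (< 40): n = 339; a·d/n = 161·87/339 = 41.3186; b·c/n = 57·34/339 = 5.7168
Stratum 2 (40–59): n = 379; a·d/n = 52·203/379 = 27.8522; b·c/n = 10·114/379 = 3.0079
Stratum 3 (≥ 60): n = 729; a·d/n = 125·348/729 = 59.6708; b·c/n = 231·25/729 = 7.9218
OR_MH = (41.3186 + 27.8522 + 59.6708) / (5.7168 + 3.0079 + 7.9218) = 128.8416 / 16.6465 = 7.73984

7.74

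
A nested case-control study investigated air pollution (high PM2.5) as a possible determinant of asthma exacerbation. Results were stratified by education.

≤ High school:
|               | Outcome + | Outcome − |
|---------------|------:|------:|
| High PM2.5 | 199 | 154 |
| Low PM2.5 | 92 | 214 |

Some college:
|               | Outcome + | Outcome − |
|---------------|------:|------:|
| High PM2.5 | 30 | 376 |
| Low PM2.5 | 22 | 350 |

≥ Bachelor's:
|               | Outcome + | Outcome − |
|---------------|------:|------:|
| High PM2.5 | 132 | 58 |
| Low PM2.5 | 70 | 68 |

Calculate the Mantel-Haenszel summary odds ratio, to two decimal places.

OR_MH = Σ(aᵢdᵢ/nᵢ) / Σ(bᵢcᵢ/nᵢ), where nᵢ is the stratum total.
Stratum 1 (≤ High school): n = 659; a·d/n = 199·214/659 = 64.6222; b·c/n = 154·92/659 = 21.4992
Stratum 2 (Some college): n = 778; a·d/n = 30·350/778 = 13.4961; b·c/n = 376·22/778 = 10.6324
Stratum 3 (≥ Bachelor's): n = 328; a·d/n = 132·68/328 = 27.3659; b·c/n = 58·70/328 = 12.3780
OR_MH = (64.6222 + 13.4961 + 27.3659) / (21.4992 + 10.6324 + 12.3780) = 105.4842 / 44.5097 = 2.36991

2.37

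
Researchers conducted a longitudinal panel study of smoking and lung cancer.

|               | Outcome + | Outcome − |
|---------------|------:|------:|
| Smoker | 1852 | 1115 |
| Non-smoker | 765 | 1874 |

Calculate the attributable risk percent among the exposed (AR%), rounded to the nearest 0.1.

53.6

Cells: a = 1852, b = 1115, c = 765, d = 1874.
Risk in exposed = 1852/2967 = 0.62420; risk in unexposed = 765/2639 = 0.28988.
RR = 0.62420/0.28988 = 2.15328
AR% = (RR − 1)/RR × 100 = (2.15328 − 1)/2.15328 × 100 = 53.5593%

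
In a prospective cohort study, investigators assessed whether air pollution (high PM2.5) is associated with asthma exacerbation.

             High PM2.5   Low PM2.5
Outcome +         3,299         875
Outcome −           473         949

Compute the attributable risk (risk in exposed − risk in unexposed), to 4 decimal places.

Reading the table with exposure as columns: a = 3299 (High PM2.5, case), b = 473 (High PM2.5, non-case), c = 875 (Low PM2.5, case), d = 949.
Risk in exposed = 3299/3772 = 0.874602; risk in unexposed = 875/1824 = 0.479715.
Risk difference = 0.874602 − 0.479715 = 0.394887

0.3949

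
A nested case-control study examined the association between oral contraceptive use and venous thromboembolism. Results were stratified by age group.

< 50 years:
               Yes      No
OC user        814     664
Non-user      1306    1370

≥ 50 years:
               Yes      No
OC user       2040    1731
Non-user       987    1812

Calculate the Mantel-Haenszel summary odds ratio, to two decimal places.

1.77

OR_MH = Σ(aᵢdᵢ/nᵢ) / Σ(bᵢcᵢ/nᵢ), where nᵢ is the stratum total.
Stratum 1 (< 50 years): n = 4154; a·d/n = 814·1370/4154 = 268.4593; b·c/n = 664·1306/4154 = 208.7588
Stratum 2 (≥ 50 years): n = 6570; a·d/n = 2040·1812/6570 = 562.6301; b·c/n = 1731·987/6570 = 260.0452
OR_MH = (268.4593 + 562.6301) / (208.7588 + 260.0452) = 831.0895 / 468.8040 = 1.77279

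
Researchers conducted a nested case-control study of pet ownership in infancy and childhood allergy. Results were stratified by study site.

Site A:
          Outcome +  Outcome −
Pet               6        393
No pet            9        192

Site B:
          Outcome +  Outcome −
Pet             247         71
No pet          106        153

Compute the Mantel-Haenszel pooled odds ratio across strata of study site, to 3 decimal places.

3.560

OR_MH = Σ(aᵢdᵢ/nᵢ) / Σ(bᵢcᵢ/nᵢ), where nᵢ is the stratum total.
Stratum 1 (Site A): n = 600; a·d/n = 6·192/600 = 1.9200; b·c/n = 393·9/600 = 5.8950
Stratum 2 (Site B): n = 577; a·d/n = 247·153/577 = 65.4957; b·c/n = 71·106/577 = 13.0433
OR_MH = (1.9200 + 65.4957) / (5.8950 + 13.0433) = 67.4157 / 18.9383 = 3.55975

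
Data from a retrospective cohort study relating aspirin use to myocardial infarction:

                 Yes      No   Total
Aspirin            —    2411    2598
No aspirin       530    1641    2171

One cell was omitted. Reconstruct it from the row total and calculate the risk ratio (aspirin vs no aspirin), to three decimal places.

The missing cell is in the exposed row: 2598 − 2411 = 187.
So a = 187, b = 2411, c = 530, d = 1641.
RR = [a/(a+b)] / [c/(c+d)] = (187/2598) / (530/2171) = 0.07198/0.24413 = 0.29484

0.295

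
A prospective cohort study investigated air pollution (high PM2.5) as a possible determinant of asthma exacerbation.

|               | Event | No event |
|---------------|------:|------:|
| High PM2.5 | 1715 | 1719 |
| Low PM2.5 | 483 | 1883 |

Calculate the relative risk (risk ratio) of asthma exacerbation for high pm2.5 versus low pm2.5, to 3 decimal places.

Cells: a = 1715, b = 1719, c = 483, d = 1883.
Risk in exposed = 1715/3434 = 0.49942; risk in unexposed = 483/2366 = 0.20414.
RR = 0.49942 / 0.20414 = 2.44642
The risk among the exposed is 2.45 times that among the unexposed.

2.446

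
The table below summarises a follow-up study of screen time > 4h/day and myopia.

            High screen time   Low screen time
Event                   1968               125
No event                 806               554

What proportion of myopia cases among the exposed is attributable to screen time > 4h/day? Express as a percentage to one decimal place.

Reading the table with exposure as columns: a = 1968 (High screen time, case), b = 806 (High screen time, non-case), c = 125 (Low screen time, case), d = 554.
Risk in exposed = 1968/2774 = 0.70944; risk in unexposed = 125/679 = 0.18409.
RR = 0.70944/0.18409 = 3.85370
AR% = (RR − 1)/RR × 100 = (3.85370 − 1)/3.85370 × 100 = 74.0509%

74.1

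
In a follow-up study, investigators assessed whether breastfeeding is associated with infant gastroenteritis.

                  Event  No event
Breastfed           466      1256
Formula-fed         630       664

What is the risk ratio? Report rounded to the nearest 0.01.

0.56

Cells: a = 466, b = 1256, c = 630, d = 664.
Risk in exposed = 466/1722 = 0.27062; risk in unexposed = 630/1294 = 0.48686.
RR = 0.27062 / 0.48686 = 0.55584
The risk is 44% lower among the exposed than among the unexposed.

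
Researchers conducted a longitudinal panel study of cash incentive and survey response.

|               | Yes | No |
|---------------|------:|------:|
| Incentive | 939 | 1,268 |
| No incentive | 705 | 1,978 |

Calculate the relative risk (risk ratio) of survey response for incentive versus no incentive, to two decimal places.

Cells: a = 939, b = 1268, c = 705, d = 1978.
Risk in exposed = 939/2207 = 0.42546; risk in unexposed = 705/2683 = 0.26277.
RR = 0.42546 / 0.26277 = 1.61918
The risk among the exposed is 1.62 times that among the unexposed.

1.62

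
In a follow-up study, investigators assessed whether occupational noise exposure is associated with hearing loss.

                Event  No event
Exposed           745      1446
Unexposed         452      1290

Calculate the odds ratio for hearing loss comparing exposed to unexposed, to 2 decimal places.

Cells: a = 745, b = 1446, c = 452, d = 1290.
OR = (a·d)/(b·c) = (745 × 1290) / (1446 × 452) = 961050 / 653592 = 1.47041
The odds of hearing loss are about 1.47 times as high in the exposed group.

1.47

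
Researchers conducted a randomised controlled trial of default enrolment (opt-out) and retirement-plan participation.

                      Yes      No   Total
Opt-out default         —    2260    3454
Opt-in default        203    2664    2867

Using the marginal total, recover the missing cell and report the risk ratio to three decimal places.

4.882

The missing cell is in the exposed row: 3454 − 2260 = 1194.
So a = 1194, b = 2260, c = 203, d = 2664.
RR = [a/(a+b)] / [c/(c+d)] = (1194/3454) / (203/2867) = 0.34569/0.07081 = 4.88218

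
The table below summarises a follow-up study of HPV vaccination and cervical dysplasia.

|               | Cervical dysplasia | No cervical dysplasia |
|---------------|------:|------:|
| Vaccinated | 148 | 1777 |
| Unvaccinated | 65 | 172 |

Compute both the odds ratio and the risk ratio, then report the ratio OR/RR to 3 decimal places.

0.786

Cells: a = 148, b = 1777, c = 65, d = 172.
OR = (148·172)/(1777·65) = 25456/115505 = 0.22039
Risk in exposed = 148/1925 = 0.07688; risk in unexposed = 65/237 = 0.27426; RR = 0.28033
OR/RR = 0.22039 / 0.28033 = 0.78618
The outcome is not rare, so the OR lies further from 1 than the RR.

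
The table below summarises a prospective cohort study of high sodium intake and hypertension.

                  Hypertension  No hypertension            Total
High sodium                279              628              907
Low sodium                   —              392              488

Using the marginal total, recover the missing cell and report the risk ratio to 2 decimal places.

The missing cell is in the unexposed row: 488 − 392 = 96.
So a = 279, b = 628, c = 96, d = 392.
RR = [a/(a+b)] / [c/(c+d)] = (279/907) / (96/488) = 0.30761/0.19672 = 1.56367

1.56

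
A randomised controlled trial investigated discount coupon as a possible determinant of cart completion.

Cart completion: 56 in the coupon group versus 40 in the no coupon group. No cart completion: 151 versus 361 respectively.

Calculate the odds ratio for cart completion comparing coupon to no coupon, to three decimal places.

3.347

From the description: a = 56, b = 151, c = 40, d = 361.
OR = (a·d)/(b·c) = (56 × 361) / (151 × 40) = 20216 / 6040 = 3.34702
The odds of cart completion are about 3.35 times as high in the coupon group.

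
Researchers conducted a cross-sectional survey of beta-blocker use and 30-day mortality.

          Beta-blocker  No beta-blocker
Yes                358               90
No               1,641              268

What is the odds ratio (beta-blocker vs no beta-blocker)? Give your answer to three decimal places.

Reading the table with exposure as columns: a = 358 (Beta-blocker, case), b = 1641 (Beta-blocker, non-case), c = 90 (No beta-blocker, case), d = 268.
OR = (a·d)/(b·c) = (358 × 268) / (1641 × 90) = 95944 / 147690 = 0.64963
Exposure is associated with lower odds of 30-day mortality (OR = 0.65 < 1).

0.650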